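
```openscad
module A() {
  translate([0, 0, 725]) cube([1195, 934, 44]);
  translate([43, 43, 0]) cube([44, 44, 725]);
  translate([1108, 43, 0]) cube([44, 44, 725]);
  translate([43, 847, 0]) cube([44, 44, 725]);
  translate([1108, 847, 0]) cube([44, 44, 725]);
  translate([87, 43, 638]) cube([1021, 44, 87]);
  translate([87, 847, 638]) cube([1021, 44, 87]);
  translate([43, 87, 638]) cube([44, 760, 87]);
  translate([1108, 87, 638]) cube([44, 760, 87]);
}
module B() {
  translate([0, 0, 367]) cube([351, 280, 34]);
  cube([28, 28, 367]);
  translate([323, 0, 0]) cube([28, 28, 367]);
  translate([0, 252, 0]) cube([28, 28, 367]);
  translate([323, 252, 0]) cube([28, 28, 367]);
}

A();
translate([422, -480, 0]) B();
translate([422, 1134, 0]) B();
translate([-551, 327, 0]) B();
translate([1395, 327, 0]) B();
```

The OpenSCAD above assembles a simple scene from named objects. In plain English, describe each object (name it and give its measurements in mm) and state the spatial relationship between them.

A is a table: top 1195 mm (x) × 934 mm (y), 44 mm thick, upper face at z = 769 mm, on four 44×44 mm square legs, each inset 43 mm from the nearest pair of top edges, running from z = 0 to the bottom of the top. Four apron rails, 44 mm thick and 87 mm tall, run between adjacent legs with their top edges flush with the underside of the top and their outer faces flush with the legs' outer faces.

B is a four-legged stool. The seat is 351×280 mm, 34 mm thick, top at z = 401 mm. It stands on four square legs, each 28×28 mm in cross-section, from z = 0 to the seat underside, each flush with a corner of the seat.

Four stools sit around the table at the −y, +y, −x, +x sides.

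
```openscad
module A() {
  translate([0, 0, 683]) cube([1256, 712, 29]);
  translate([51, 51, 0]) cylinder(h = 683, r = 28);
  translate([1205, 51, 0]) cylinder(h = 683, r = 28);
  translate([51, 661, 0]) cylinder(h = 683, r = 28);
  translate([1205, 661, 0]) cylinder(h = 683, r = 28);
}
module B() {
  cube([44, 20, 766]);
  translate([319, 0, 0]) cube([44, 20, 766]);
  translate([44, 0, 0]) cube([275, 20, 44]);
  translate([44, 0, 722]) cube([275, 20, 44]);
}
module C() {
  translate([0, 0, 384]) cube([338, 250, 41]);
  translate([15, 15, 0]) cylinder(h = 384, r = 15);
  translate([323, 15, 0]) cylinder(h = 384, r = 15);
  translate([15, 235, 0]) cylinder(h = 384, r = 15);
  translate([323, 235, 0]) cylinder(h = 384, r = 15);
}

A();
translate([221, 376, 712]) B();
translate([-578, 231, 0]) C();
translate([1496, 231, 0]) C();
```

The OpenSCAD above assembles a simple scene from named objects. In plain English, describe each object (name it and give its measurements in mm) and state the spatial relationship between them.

A is a rectangular dining table. The top is 1256×712×29 mm with its upper surface at z = 712 mm. It stands on four round legs of 56 mm diameter, each leg's bounding box inset 23 mm from the nearest pair of top edges, running from the floor to the underside of the top.

B is a picture frame with a 275×678 mm rectangular opening (x by z) and a uniform 44 mm border on every side. Frame depth is 20 mm along y. It is built from two vertical stiles running the full outside height and two horizontal rails spanning the gap between the stiles.

C is a simple wooden stool: a rectangular seat 338 mm (x) by 250 mm (y), 41 mm thick, top face at z = 425 mm, on four round legs, each 30 mm in diameter. The legs rest on z = 0, each leg's axis is inset half a diameter from the nearest pair of seat edges (so the leg's bounding box is flush with the corner).

The picture frame is on top of the table. Two stools sit around the table at the −x, +x sides.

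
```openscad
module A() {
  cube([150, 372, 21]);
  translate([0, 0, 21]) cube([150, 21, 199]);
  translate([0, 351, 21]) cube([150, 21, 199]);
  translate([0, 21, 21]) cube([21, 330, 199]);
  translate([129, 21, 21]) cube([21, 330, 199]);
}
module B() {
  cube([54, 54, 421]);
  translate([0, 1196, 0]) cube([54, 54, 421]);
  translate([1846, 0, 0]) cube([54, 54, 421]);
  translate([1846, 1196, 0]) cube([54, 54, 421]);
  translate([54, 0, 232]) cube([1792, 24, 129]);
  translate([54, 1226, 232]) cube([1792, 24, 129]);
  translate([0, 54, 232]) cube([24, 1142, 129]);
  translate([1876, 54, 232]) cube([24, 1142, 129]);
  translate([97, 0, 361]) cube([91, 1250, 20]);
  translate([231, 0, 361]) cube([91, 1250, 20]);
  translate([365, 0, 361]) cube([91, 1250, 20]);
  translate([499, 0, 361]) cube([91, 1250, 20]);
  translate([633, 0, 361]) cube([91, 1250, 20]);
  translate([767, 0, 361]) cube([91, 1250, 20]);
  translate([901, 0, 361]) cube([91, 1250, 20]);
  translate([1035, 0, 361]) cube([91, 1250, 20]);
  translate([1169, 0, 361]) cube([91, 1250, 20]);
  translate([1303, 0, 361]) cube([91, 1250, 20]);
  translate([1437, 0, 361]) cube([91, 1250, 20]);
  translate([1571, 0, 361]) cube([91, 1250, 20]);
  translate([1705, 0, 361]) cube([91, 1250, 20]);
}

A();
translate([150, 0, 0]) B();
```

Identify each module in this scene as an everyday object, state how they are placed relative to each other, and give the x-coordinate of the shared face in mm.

The open box's +x face and the bed frame's −x face are both at x = 150 mm.

A is an open box. B is a bed frame. The bed frame is against the open box's +x side, with their −y faces flush. The x-coordinate of the shared face is 150 mm.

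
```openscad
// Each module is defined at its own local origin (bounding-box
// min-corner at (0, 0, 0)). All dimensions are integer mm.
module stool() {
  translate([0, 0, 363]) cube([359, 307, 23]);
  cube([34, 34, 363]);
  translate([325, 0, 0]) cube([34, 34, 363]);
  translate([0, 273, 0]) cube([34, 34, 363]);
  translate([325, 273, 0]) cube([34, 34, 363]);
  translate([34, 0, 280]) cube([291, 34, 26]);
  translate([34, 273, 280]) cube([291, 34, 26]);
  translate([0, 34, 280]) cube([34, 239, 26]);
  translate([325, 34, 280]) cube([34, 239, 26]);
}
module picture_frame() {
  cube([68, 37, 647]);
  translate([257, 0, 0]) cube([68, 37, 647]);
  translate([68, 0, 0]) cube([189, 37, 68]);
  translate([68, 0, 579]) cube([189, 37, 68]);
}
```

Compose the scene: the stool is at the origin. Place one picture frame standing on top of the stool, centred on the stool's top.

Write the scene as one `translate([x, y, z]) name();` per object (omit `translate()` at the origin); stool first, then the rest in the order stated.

stool();
translate([17, 135, 386]) picture_frame();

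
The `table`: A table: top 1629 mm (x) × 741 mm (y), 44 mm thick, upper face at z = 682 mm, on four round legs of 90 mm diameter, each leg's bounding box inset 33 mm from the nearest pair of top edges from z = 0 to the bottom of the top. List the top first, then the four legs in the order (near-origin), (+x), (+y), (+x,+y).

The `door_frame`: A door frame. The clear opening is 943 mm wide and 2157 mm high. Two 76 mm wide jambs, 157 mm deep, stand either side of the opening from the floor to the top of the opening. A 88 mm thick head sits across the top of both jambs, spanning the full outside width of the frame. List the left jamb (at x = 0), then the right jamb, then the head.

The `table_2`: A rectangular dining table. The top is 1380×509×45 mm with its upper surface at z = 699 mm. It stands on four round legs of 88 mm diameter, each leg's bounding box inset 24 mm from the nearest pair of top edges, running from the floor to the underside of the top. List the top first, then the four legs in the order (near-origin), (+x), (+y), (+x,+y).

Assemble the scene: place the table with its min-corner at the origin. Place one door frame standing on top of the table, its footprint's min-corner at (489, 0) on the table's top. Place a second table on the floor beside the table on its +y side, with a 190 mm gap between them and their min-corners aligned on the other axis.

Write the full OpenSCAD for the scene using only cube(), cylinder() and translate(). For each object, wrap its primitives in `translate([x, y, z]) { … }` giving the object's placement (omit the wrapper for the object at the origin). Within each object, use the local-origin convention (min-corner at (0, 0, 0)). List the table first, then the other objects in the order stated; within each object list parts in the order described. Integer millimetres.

translate([0, 0, 638]) cube([1629, 741, 44]);
translate([78, 78, 0]) cylinder(h = 638, r = 45);
translate([1551, 78, 0]) cylinder(h = 638, r = 45);
translate([78, 663, 0]) cylinder(h = 638, r = 45);
translate([1551, 663, 0]) cylinder(h = 638, r = 45);
translate([489, 0, 682]) {
  cube([76, 157, 2157]);
  translate([1019, 0, 0]) cube([76, 157, 2157]);
  translate([0, 0, 2157]) cube([1095, 157, 88]);
}
translate([0, 931, 0]) {
  translate([0, 0, 654]) cube([1380, 509, 45]);
  translate([68, 68, 0]) cylinder(h = 654, r = 44);
  translate([1312, 68, 0]) cylinder(h = 654, r = 44);
  translate([68, 441, 0]) cylinder(h = 654, r = 44);
  translate([1312, 441, 0]) cylinder(h = 654, r = 44);
}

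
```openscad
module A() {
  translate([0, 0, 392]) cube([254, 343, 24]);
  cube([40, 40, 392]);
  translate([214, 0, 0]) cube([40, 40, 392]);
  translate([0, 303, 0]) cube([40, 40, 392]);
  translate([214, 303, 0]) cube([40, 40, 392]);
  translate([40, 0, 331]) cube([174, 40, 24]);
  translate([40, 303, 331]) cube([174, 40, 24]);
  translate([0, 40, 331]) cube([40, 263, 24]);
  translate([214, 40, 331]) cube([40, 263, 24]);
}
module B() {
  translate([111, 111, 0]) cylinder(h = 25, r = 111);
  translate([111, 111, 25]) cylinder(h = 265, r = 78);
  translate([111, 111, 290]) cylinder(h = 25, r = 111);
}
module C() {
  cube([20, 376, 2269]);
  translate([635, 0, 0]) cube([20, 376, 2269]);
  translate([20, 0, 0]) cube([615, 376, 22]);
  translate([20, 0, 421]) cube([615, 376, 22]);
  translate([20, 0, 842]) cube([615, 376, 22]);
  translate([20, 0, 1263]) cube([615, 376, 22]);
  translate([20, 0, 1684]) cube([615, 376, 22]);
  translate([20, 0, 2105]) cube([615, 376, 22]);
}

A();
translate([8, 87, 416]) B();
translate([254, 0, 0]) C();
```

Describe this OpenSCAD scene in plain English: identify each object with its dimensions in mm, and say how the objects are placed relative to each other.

A is a simple wooden stool: a rectangular seat 254 mm (x) by 343 mm (y), 24 mm thick, top face at z = 416 mm, on four square legs, each 40×40 mm in cross-section. The legs rest on z = 0, each flush with a corner of the seat. Four stretchers, 40 mm wide and 24 mm tall, connect adjacent legs with their undersides at z = 331 mm, each running between the inner faces of the legs it joins and aligned with the legs' outer faces on the other axis.

B is a spool: two coaxial disc flanges of radius 111 mm and thickness 25 mm, joined by a core cylinder of radius 78 mm and height 265 mm. The lower flange rests on z = 0 and the three cylinders share a vertical axis.

C is an open bookshelf. Two side panels, each 20 mm thick, 376 mm deep and 2269 mm tall, stand 655 mm apart (outside-to-outside). Between them sit 6 shelves, each 22 mm thick and 376 mm deep, spanning the full gap between the sides. The bottom shelf rests on the floor (its underside at z = 0) and the clear gap between one shelf's top and the next shelf's underside is 399 mm.

The spool is on top of the stool. The bookshelf is against the stool's +x side, with their −y faces flush.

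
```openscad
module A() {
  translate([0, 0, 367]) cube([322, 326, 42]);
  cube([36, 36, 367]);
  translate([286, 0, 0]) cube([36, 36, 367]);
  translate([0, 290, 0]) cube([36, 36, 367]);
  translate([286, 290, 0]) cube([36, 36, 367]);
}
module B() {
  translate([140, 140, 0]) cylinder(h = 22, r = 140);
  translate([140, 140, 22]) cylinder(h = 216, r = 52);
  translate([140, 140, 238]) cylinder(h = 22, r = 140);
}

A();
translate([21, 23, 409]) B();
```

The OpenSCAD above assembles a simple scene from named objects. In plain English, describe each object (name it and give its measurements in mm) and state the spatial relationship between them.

A is a four-legged stool. The seat is a 322×326×42 mm slab whose top surface is at z = 409 mm; four square legs, each 36×36 mm in cross-section, run from the floor (z = 0) to the underside of the seat, each flush with a corner of the seat.

B is a spool: two coaxial disc flanges of radius 140 mm and thickness 22 mm, joined by a core cylinder of radius 52 mm and height 216 mm. The lower flange rests on z = 0 and the three cylinders share a vertical axis.

The spool is on top of the stool, centred.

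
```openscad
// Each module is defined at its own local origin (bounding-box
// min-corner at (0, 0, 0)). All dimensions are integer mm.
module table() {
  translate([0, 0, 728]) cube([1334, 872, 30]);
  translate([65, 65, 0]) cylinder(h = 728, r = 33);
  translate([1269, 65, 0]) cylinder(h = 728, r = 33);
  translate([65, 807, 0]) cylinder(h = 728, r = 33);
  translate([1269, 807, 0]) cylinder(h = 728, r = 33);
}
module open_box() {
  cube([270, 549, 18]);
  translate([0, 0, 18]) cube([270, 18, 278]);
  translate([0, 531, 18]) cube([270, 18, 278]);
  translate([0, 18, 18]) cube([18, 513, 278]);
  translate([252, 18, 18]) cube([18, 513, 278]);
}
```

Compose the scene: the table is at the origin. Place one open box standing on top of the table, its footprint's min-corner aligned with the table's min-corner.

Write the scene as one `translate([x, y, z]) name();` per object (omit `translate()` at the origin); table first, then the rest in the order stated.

table();
translate([0, 0, 758]) open_box();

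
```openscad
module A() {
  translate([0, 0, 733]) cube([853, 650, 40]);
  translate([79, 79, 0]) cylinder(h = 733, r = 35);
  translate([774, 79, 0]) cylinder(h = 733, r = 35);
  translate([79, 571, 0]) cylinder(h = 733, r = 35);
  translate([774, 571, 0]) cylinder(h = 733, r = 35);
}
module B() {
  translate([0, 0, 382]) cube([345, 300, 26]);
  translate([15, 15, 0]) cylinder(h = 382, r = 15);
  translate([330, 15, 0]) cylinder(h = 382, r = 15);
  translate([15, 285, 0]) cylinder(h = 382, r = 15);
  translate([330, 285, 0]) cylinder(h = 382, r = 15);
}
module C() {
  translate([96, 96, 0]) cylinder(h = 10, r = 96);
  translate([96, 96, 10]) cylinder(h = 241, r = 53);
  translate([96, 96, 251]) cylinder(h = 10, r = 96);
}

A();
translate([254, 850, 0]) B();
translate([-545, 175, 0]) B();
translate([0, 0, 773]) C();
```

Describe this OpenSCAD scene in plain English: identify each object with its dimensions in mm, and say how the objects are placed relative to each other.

A is a table with a 853×650 mm rectangular top, 40 mm thick, top surface at z = 773 mm, supported by four round legs of 70 mm diameter, each leg's bounding box inset 44 mm from the nearest pair of top edges, running from the floor.

B is a four-legged stool. The seat is 345×300 mm, 26 mm thick, top at z = 408 mm. It stands on four round legs, each 30 mm in diameter, from z = 0 to the seat underside, each leg's axis is inset half a diameter from the nearest pair of seat edges (so the leg's bounding box is flush with the corner).

C is a spool: two coaxial disc flanges of radius 96 mm and thickness 10 mm, joined by a core cylinder of radius 53 mm and height 241 mm. The lower flange rests on z = 0 and the three cylinders share a vertical axis.

Two stools sit around the table at the +y, −x sides. The spool is on top of the table.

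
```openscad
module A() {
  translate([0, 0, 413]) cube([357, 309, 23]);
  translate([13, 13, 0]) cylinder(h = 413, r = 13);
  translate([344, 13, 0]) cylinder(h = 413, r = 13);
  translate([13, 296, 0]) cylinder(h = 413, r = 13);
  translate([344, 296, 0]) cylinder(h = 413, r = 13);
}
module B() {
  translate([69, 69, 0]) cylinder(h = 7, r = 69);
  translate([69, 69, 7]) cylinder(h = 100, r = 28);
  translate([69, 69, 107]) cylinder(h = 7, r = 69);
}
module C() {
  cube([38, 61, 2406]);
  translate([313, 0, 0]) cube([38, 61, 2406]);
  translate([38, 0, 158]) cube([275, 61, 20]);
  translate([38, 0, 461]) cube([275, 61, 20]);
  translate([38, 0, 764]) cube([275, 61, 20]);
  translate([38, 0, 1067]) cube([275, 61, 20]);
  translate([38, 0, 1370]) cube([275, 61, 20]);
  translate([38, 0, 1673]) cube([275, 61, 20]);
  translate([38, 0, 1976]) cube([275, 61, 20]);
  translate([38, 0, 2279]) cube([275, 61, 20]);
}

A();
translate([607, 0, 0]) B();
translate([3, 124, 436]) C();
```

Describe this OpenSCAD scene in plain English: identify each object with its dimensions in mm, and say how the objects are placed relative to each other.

A is a four-legged stool. The seat is 357×309 mm, 23 mm thick, top at z = 436 mm. It stands on four round legs, each 26 mm in diameter, from z = 0 to the seat underside, each leg's axis is inset half a diameter from the nearest pair of seat edges (so the leg's bounding box is flush with the corner).

B is a spool: two coaxial disc flanges of radius 69 mm and thickness 7 mm, joined by a core cylinder of radius 28 mm and height 100 mm. The lower flange rests on z = 0 and the three cylinders share a vertical axis.

C is a wooden ladder with two side rails of 38×61 mm section and 2406 mm height, set 351 mm apart overall. Between them run 8 rectangular rungs (61 mm deep, 20 mm thick), front faces flush with the rails' −y face. The bottom of the first rung is 158 mm above the floor and each subsequent rung is 303 mm higher than the one below.

The spool is on the floor beside the stool on its +x side. The ladder is on top of the stool, centred.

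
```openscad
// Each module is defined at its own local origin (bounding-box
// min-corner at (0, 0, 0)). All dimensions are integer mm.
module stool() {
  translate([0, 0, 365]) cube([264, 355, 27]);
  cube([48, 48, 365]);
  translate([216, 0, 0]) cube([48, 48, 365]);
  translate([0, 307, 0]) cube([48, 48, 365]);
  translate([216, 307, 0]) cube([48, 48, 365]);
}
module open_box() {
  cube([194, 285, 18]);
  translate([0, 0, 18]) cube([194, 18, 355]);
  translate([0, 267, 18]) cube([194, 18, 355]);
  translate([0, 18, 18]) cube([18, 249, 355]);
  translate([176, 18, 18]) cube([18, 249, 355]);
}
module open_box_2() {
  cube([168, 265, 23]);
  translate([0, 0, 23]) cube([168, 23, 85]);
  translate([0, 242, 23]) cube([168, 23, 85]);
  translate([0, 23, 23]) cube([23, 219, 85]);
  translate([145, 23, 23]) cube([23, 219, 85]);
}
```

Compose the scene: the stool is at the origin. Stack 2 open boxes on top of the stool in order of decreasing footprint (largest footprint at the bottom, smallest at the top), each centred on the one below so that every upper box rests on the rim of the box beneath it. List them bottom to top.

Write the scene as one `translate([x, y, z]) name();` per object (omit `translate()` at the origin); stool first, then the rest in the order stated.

stool();
translate([35, 35, 392]) open_box();
translate([48, 45, 765]) open_box_2();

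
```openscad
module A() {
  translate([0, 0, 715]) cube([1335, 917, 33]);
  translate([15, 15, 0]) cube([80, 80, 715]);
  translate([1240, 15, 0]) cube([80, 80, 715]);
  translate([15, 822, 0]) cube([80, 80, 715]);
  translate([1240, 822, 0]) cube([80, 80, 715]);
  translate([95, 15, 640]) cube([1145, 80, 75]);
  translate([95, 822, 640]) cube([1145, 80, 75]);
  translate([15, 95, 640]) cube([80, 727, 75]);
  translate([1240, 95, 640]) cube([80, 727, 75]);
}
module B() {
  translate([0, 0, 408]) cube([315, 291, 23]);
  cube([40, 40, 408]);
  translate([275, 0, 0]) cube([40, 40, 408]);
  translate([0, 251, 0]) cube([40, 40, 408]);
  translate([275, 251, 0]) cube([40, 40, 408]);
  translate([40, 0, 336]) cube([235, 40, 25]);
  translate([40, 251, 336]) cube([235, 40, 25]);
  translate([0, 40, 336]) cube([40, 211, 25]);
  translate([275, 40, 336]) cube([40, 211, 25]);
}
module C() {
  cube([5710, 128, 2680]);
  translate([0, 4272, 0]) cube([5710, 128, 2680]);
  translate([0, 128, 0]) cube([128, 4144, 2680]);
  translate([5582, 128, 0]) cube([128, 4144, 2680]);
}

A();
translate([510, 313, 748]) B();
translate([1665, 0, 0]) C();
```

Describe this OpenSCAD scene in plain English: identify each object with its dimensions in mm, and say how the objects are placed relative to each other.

A is a table: top 1335 mm (x) × 917 mm (y), 33 mm thick, upper face at z = 748 mm, on four 80×80 mm square legs, each inset 15 mm from the nearest pair of top edges, running from z = 0 to the bottom of the top. Four apron rails, 80 mm thick and 75 mm tall, run between adjacent legs with their top edges flush with the underside of the top and their outer faces flush with the legs' outer faces.

B is a four-legged stool. The seat is 315×291 mm, 23 mm thick, top at z = 431 mm. It stands on four square legs, each 40×40 mm in cross-section, from z = 0 to the seat underside, each flush with a corner of the seat. Four stretchers, 40 mm wide and 25 mm tall, connect adjacent legs with their undersides at z = 336 mm, each running between the inner faces of the legs it joins and aligned with the legs' outer faces on the other axis.

C is a box-shaped house frame (walls only): outside footprint 5710×4400 mm, wall height 2680 mm, wall thickness 128 mm. The two y-facing walls run the full x-width; the two x-facing walls fit between the inner faces of the y-facing walls.

The stool is on top of the table, centred. The house frame is on the floor beside the table on its +x side.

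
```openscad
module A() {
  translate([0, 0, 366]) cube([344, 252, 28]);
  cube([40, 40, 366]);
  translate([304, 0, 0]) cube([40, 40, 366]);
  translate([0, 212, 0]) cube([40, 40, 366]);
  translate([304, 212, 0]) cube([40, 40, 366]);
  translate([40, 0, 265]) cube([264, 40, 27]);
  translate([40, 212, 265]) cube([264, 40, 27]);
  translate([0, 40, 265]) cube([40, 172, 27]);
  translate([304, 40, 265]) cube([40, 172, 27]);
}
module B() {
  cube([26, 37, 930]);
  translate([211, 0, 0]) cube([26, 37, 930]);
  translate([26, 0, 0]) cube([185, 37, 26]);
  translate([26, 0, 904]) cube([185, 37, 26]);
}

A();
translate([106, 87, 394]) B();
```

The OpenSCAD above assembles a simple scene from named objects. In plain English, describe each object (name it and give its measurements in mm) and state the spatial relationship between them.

A is a four-legged stool. The seat is 344×252 mm, 28 mm thick, top at z = 394 mm. It stands on four square legs, each 40×40 mm in cross-section, from z = 0 to the seat underside, each flush with a corner of the seat. Four stretchers, 40 mm wide and 27 mm tall, connect adjacent legs with their undersides at z = 265 mm, each running between the inner faces of the legs it joins and aligned with the legs' outer faces on the other axis.

B is a picture frame with a 185×878 mm rectangular opening (x by z) and a uniform 26 mm border on every side. Frame depth is 37 mm along y. It is built from two vertical stiles running the full outside height and two horizontal rails spanning the gap between the stiles.

The picture frame is on top of the stool.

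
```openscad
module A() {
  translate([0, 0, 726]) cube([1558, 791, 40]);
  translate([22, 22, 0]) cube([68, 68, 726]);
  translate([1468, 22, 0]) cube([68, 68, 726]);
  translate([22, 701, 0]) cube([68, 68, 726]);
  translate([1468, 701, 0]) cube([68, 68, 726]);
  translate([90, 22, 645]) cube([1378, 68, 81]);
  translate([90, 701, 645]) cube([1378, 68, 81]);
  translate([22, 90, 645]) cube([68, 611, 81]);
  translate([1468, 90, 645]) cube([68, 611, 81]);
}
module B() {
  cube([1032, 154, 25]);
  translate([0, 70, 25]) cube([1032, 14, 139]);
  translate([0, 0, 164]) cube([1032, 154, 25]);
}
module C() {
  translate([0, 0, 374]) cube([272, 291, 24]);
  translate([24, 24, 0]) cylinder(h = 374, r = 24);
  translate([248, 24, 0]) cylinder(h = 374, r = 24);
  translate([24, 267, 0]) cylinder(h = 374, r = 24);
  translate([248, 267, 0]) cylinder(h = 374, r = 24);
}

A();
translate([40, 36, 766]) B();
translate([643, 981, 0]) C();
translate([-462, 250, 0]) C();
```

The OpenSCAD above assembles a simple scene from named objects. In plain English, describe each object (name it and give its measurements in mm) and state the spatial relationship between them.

A is a table with a 1558×791 mm rectangular top, 40 mm thick, top surface at z = 766 mm, supported by four 68×68 mm square legs, each inset 22 mm from the nearest pair of top edges, running from the floor. Four apron rails, 68 mm thick and 81 mm tall, run between adjacent legs with their top edges flush with the underside of the top and their outer faces flush with the legs' outer faces.

B is an I-beam lying along x, 1032 mm long. Overall section height 189 mm. Two flanges 154 mm wide (y) and 25 mm thick, one on the floor and one at the top; a web 14 mm thick runs between them, centred on the flange width.

C is a four-legged stool. The seat is 272×291 mm, 24 mm thick, top at z = 398 mm. It stands on four round legs, each 48 mm in diameter, from z = 0 to the seat underside, each leg's axis is inset half a diameter from the nearest pair of seat edges (so the leg's bounding box is flush with the corner).

The I-beam is on top of the table. Two stools sit around the table at the +y, −x sides.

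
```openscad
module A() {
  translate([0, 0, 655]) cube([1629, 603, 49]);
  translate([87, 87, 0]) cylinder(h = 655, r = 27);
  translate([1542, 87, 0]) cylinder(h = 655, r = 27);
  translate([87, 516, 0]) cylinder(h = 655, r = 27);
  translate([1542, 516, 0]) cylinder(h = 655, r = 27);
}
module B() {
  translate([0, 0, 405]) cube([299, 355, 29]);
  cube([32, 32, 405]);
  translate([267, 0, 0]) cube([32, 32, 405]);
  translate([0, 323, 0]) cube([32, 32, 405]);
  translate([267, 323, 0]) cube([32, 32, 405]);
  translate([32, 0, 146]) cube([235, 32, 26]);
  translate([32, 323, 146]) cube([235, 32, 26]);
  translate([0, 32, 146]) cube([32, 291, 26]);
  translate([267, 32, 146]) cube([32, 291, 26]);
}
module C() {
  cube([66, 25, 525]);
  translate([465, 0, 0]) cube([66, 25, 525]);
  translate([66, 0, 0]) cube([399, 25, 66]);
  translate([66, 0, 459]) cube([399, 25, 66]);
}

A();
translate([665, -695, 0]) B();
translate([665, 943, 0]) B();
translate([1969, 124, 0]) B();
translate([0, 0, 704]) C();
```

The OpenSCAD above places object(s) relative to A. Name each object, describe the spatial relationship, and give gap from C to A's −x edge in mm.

The picture frame's min-x is at 0; the table's min-x is 0; gap = 0 mm.

A is a table. B is a stool. C is a picture frame. Three stools sit around the table at the −y, +y, +x sides. The picture frame is on top of the table. The gap from the picture frame to the table's −x edge is 0 mm.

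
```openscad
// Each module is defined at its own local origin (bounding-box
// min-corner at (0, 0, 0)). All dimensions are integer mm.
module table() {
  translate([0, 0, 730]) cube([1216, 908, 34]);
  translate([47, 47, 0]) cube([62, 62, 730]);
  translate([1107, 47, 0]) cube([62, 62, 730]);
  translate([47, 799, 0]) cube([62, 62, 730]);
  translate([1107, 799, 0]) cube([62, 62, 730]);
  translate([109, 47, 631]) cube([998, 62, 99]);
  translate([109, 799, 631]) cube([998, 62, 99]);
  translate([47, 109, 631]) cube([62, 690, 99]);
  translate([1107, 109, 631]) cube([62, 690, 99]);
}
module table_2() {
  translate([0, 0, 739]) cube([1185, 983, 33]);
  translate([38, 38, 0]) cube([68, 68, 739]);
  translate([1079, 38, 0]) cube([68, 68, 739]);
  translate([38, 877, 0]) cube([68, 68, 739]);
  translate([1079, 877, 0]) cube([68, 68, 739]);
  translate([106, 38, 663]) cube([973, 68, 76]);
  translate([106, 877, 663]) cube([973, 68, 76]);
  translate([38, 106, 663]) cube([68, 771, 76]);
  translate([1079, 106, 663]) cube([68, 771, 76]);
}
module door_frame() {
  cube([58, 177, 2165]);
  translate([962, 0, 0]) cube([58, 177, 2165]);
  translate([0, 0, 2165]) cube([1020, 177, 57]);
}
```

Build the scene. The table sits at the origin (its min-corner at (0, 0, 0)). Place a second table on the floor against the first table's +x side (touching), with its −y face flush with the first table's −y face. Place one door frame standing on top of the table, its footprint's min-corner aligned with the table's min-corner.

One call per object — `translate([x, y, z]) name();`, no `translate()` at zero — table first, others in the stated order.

table();
translate([1216, 0, 0]) table_2();
translate([0, 0, 764]) door_frame();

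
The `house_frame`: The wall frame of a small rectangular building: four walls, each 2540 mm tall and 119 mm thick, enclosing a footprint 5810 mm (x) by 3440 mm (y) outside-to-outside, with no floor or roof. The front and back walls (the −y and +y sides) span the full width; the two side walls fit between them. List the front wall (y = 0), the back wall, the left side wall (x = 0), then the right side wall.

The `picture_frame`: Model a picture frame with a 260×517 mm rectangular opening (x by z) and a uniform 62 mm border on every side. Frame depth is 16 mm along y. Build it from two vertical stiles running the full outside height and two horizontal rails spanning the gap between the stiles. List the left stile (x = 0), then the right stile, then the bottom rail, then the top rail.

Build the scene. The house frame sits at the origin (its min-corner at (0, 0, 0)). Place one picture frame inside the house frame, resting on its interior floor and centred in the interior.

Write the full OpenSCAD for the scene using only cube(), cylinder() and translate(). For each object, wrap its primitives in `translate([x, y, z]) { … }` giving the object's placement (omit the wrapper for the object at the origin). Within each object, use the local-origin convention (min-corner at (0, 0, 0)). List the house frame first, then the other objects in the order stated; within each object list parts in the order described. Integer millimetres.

cube([5810, 119, 2540]);
translate([0, 3321, 0]) cube([5810, 119, 2540]);
translate([0, 119, 0]) cube([119, 3202, 2540]);
translate([5691, 119, 0]) cube([119, 3202, 2540]);
translate([2713, 1712, 0]) {
  cube([62, 16, 641]);
  translate([322, 0, 0]) cube([62, 16, 641]);
  translate([62, 0, 0]) cube([260, 16, 62]);
  translate([62, 0, 579]) cube([260, 16, 62]);
}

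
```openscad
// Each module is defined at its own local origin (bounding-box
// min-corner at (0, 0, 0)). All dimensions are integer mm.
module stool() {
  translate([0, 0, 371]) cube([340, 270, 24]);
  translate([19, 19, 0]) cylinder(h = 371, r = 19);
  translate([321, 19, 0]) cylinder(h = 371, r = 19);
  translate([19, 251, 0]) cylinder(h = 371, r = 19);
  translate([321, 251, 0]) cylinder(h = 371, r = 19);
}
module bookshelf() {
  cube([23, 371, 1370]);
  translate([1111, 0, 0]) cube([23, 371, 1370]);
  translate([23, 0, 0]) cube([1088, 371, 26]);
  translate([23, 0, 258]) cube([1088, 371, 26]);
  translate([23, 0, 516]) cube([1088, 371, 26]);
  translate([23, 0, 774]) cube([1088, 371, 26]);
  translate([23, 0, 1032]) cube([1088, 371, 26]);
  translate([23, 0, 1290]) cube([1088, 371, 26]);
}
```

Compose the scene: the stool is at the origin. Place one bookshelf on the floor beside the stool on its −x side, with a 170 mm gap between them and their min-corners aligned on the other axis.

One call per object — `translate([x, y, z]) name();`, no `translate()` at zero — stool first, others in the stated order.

stool();
translate([-1304, 0, 0]) bookshelf();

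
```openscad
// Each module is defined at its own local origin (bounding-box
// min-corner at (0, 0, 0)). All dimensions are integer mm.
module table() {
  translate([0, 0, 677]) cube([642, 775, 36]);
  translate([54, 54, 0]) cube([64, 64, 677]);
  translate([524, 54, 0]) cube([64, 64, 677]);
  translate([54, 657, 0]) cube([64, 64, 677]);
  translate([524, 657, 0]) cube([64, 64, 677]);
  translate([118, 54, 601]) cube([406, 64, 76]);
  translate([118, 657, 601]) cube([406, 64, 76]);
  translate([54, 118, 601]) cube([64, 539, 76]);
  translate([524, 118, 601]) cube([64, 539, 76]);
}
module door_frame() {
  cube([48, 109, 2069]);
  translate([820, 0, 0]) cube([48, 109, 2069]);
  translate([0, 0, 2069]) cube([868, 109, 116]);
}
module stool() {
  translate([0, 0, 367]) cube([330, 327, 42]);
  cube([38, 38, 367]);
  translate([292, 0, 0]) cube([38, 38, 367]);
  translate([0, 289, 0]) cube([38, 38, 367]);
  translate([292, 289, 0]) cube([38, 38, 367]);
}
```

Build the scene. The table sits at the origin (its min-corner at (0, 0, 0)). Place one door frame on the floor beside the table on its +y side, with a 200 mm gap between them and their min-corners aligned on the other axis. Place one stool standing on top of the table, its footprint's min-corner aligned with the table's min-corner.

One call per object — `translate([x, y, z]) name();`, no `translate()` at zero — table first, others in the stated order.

table();
translate([0, 975, 0]) door_frame();
translate([0, 0, 713]) stool();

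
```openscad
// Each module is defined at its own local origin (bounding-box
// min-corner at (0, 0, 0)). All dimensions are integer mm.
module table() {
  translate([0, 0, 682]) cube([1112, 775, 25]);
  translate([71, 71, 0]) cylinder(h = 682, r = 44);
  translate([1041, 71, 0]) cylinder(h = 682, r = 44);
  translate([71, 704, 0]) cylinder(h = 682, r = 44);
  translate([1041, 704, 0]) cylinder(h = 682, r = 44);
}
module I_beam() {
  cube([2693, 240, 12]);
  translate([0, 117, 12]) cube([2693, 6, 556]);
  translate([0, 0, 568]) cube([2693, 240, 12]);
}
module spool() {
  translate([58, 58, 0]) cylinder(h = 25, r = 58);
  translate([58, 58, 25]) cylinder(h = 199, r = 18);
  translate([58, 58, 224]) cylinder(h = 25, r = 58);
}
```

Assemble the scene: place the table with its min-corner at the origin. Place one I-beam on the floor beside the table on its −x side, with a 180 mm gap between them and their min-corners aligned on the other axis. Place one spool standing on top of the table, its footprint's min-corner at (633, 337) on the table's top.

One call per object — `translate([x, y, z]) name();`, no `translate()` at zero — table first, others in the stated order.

table();
translate([-2873, 0, 0]) I_beam();
translate([633, 337, 707]) spool();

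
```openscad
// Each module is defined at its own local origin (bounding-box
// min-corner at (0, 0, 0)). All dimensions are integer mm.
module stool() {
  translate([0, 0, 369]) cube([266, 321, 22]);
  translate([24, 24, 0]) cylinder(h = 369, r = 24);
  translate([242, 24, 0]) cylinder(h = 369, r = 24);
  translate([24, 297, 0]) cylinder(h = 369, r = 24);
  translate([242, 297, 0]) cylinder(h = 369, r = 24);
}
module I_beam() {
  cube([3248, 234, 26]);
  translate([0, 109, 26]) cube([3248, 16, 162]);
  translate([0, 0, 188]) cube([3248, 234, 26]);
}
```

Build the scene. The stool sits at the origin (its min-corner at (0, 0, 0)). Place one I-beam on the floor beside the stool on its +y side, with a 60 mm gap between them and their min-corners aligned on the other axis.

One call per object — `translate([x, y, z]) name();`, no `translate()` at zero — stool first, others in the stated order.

stool();
translate([0, 381, 0]) I_beam();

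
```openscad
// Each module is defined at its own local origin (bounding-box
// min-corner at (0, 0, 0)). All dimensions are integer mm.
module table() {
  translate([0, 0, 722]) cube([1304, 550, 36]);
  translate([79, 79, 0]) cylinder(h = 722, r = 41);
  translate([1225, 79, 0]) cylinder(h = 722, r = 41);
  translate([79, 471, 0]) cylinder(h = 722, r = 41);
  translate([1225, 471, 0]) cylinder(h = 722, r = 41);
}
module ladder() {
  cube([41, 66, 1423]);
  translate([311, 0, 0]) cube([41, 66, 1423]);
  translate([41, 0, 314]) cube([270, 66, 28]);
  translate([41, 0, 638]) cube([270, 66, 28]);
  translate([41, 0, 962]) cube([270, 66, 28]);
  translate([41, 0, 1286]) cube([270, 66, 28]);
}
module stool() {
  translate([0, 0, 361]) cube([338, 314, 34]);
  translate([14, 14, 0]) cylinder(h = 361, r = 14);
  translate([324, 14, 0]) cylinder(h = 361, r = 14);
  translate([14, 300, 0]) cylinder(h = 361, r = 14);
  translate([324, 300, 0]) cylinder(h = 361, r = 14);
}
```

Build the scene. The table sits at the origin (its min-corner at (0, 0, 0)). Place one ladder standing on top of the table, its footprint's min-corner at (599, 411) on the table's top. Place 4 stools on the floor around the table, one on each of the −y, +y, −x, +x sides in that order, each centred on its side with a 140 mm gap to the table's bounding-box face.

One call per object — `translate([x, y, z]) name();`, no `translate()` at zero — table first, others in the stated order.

table();
translate([599, 411, 758]) ladder();
translate([483, -454, 0]) stool();
translate([483, 690, 0]) stool();
translate([-478, 118, 0]) stool();
translate([1444, 118, 0]) stool();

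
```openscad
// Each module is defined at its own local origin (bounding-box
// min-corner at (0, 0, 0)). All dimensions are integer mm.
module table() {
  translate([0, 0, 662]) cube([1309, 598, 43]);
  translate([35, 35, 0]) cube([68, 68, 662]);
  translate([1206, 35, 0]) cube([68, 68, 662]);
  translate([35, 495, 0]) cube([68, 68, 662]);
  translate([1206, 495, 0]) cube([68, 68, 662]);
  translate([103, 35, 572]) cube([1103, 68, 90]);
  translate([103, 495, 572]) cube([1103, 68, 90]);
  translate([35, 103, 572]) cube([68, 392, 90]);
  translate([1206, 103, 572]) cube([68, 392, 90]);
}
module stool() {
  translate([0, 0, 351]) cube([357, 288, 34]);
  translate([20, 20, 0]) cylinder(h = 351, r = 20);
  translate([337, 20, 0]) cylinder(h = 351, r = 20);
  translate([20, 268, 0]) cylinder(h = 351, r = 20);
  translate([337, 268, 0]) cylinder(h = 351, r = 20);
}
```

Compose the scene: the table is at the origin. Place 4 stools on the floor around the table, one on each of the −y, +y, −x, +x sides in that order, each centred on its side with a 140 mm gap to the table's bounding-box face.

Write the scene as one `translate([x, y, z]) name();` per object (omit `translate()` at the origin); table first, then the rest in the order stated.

table();
translate([476, -428, 0]) stool();
translate([476, 738, 0]) stool();
translate([-497, 155, 0]) stool();
translate([1449, 155, 0]) stool();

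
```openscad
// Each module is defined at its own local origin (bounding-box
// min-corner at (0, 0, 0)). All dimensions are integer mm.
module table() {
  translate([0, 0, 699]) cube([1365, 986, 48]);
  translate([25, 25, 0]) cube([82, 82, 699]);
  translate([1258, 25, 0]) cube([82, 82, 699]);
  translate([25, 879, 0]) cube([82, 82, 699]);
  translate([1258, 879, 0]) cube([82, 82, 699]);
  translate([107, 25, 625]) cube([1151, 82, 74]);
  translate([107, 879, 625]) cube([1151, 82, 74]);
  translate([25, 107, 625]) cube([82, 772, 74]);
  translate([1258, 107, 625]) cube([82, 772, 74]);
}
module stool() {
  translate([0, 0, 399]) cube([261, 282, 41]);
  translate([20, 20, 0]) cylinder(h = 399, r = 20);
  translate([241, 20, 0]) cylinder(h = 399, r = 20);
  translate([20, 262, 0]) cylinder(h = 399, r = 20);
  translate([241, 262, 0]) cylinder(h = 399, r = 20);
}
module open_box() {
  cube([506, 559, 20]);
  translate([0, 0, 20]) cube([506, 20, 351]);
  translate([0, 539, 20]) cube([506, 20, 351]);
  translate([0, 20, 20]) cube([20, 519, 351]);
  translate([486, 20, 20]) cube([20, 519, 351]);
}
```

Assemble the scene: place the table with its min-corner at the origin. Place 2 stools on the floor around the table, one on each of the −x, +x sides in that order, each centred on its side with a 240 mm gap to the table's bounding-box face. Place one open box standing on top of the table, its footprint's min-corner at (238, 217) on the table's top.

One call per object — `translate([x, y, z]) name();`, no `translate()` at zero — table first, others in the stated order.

table();
translate([-501, 352, 0]) stool();
translate([1605, 352, 0]) stool();
translate([238, 217, 747]) open_box();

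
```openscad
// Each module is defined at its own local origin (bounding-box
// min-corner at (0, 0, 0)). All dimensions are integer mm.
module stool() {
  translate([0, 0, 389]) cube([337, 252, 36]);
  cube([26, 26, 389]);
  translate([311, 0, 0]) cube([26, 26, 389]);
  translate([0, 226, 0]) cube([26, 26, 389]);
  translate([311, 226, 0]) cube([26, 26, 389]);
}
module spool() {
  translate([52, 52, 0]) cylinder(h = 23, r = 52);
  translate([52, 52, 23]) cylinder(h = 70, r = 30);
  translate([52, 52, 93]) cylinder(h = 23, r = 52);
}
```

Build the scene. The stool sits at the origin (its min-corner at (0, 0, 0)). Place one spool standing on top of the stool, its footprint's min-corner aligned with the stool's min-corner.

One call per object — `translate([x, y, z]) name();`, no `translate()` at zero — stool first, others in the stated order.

stool();
translate([0, 0, 425]) spool();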